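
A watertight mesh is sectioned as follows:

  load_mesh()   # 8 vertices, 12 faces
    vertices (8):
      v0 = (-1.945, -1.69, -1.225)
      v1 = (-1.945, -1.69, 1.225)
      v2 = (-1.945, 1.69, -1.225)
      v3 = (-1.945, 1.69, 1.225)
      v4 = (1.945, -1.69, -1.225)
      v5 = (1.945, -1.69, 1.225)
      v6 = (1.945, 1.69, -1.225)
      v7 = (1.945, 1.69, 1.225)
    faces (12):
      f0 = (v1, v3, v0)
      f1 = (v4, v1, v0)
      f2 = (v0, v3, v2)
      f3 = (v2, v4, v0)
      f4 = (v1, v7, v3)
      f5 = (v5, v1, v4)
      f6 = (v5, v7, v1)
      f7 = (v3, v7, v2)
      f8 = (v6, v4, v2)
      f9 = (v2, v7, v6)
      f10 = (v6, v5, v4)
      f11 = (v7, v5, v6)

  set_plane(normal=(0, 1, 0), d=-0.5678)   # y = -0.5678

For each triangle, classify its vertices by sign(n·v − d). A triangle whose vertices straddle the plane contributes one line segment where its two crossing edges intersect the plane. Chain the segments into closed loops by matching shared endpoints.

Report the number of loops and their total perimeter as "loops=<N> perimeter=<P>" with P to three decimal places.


loops=1 perimeter=12.680

Straddling triangles (8 of 12):
  (v1,v3,v0) [-+-] → (-1.945, -0.5678, 1.225)–(-1.945, -0.5678, -0.411571)  len=1.6366
  (v0,v3,v2) [-++] → (-1.945, -0.5678, -0.411571)–(-1.945, -0.5678, -1.225)  len=0.8134
  (v2,v4,v0) [+--] → (0.653474, -0.5678, -1.225)–(-1.945, -0.5678, -1.225)  len=2.5985
  (v1,v7,v3) [-++] → (-0.653474, -0.5678, 1.225)–(-1.945, -0.5678, 1.225)  len=1.2915
  (v5,v7,v1) [-+-] → (1.945, -0.5678, 1.225)–(-0.653474, -0.5678, 1.225)  len=2.5985
  (v6,v4,v2) [+-+] → (1.945, -0.5678, -1.225)–(0.653474, -0.5678, -1.225)  len=1.2915
  (v6,v5,v4) [+--] → (1.945, -0.5678, 0.411571)–(1.945, -0.5678, -1.225)  len=1.6366
  (v7,v5,v6) [+-+] → (1.945, -0.5678, 1.225)–(1.945, -0.5678, 0.411571)  len=0.8134

Chained into 1 loop(s):
  loop 1: 8 segments, perimeter = 12.6800
Total perimeter = 12.680


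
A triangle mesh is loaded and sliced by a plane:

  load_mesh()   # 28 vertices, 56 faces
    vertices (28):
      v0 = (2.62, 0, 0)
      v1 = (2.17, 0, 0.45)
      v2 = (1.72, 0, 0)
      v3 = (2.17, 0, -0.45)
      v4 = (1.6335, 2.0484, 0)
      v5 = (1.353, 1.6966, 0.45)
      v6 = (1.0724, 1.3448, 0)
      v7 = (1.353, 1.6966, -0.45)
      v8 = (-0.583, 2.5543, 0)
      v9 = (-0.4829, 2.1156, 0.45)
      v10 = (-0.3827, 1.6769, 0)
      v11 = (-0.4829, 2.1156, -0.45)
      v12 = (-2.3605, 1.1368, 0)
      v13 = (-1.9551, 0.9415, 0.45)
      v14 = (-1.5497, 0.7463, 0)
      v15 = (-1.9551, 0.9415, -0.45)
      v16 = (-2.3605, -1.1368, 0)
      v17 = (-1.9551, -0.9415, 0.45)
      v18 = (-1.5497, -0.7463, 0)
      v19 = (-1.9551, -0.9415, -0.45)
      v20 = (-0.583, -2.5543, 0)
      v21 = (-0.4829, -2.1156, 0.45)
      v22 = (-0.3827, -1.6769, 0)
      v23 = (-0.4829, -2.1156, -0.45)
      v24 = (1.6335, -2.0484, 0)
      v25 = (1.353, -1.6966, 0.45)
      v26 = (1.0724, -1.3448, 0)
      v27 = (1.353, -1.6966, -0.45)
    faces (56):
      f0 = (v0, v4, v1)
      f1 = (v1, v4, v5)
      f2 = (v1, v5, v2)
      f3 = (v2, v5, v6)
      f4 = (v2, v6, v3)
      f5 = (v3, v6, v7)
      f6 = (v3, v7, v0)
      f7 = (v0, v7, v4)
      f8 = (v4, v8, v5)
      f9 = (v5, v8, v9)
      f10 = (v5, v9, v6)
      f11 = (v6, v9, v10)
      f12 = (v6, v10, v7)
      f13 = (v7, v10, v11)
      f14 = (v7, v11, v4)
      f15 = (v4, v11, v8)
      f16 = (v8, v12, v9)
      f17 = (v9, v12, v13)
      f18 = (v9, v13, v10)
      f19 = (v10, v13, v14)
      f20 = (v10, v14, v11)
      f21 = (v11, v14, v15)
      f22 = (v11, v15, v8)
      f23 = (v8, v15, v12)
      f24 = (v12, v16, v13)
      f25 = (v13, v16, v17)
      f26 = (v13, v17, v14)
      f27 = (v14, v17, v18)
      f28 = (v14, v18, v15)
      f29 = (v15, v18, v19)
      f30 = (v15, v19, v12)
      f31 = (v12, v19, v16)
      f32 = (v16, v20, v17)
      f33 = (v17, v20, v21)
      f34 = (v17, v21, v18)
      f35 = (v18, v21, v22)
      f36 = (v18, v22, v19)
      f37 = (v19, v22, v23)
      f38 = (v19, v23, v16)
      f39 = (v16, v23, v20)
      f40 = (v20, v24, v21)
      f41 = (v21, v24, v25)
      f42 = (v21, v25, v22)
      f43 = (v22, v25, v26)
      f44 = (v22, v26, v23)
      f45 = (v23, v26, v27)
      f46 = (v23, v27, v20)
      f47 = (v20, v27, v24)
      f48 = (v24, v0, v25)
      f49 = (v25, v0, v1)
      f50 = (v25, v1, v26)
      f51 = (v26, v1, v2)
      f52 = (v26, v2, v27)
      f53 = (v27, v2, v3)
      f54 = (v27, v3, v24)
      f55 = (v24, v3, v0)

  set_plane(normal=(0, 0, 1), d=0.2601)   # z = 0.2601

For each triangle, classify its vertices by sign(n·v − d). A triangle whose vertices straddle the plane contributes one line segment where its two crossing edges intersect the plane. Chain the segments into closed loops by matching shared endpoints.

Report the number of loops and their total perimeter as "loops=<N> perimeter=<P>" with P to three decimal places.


loops=2 perimeter=26.363

Straddling triangles (28 of 56):
  (v0,v4,v1) [--+] → (1.9436, 0.864425, 0.2601)–(2.3599, 0, 0.2601)  len=0.9594
  (v1,v4,v5) [+-+] → (1.9436, 0.864425, 0.2601)–(1.47137, 1.84506, 0.2601)  len=1.0884
  (v1,v5,v2) [++-] → (1.50787, 0.980635, 0.2601)–(1.9801, 0, 0.2601)  len=1.0884
  (v2,v5,v6) [-+-] → (1.50787, 0.980635, 0.2601)–(1.23459, 1.54814, 0.2601)  len=0.6299
  (v4,v8,v5) [--+] → (0.536008, 2.05855, 0.2601)–(1.47137, 1.84506, 0.2601)  len=0.9594
  (v5,v8,v9) [+-+] → (0.536008, 2.05855, 0.2601)–(-0.525142, 2.30073, 0.2601)  len=1.0884
  (v5,v9,v6) [++-] → (0.173437, 1.79032, 0.2601)–(1.23459, 1.54814, 0.2601)  len=1.0884
  (v6,v9,v10) [-+-] → (0.173437, 1.79032, 0.2601)–(-0.440616, 1.93047, 0.2601)  len=0.6298
  (v8,v12,v9) [--+] → (-1.27525, 1.70255, 0.2601)–(-0.525142, 2.30073, 0.2601)  len=0.9594
  (v9,v12,v13) [+-+] → (-1.27525, 1.70255, 0.2601)–(-2.12618, 1.02392, 0.2601)  len=1.0884
  (v9,v13,v10) [++-] → (-1.29155, 1.25184, 0.2601)–(-0.440616, 1.93047, 0.2601)  len=1.0884
  (v10,v13,v14) [-+-] → (-1.29155, 1.25184, 0.2601)–(-1.78402, 0.859126, 0.2601)  len=0.6299
  (v12,v16,v13) [--+] → (-2.12618, 0.0644574, 0.2601)–(-2.12618, 1.02392, 0.2601)  len=0.9595
  (v13,v16,v17) [+-+] → (-2.12618, 0.0644574, 0.2601)–(-2.12618, -1.02392, 0.2601)  len=1.0884
  (v13,v17,v14) [++-] → (-1.78402, -0.229248, 0.2601)–(-1.78402, 0.859126, 0.2601)  len=1.0884
  (v14,v17,v18) [-+-] → (-1.78402, -0.229248, 0.2601)–(-1.78402, -0.859126, 0.2601)  len=0.6299
  (v16,v20,v17) [--+] → (-1.37607, -1.6221, 0.2601)–(-2.12618, -1.02392, 0.2601)  len=0.9594
  (v17,v20,v21) [+-+] → (-1.37607, -1.6221, 0.2601)–(-0.525142, -2.30073, 0.2601)  len=1.0884
  (v17,v21,v18) [++-] → (-0.93309, -1.53776, 0.2601)–(-1.78402, -0.859126, 0.2601)  len=1.0884
  (v18,v21,v22) [-+-] → (-0.93309, -1.53776, 0.2601)–(-0.440616, -1.93047, 0.2601)  len=0.6299
  (v20,v24,v21) [--+] → (0.410221, -2.08724, 0.2601)–(-0.525142, -2.30073, 0.2601)  len=0.9594
  (v21,v24,v25) [+-+] → (0.410221, -2.08724, 0.2601)–(1.47137, -1.84506, 0.2601)  len=1.0884
  (v21,v25,v22) [++-] → (0.620535, -1.68829, 0.2601)–(-0.440616, -1.93047, 0.2601)  len=1.0884
  (v22,v25,v26) [-+-] → (0.620535, -1.68829, 0.2601)–(1.23459, -1.54814, 0.2601)  len=0.6298
  (v24,v0,v25) [--+] → (1.88767, -0.980635, 0.2601)–(1.47137, -1.84506, 0.2601)  len=0.9594
  (v25,v0,v1) [+-+] → (1.88767, -0.980635, 0.2601)–(2.3599, 0, 0.2601)  len=1.0884
  (v25,v1,v26) [++-] → (1.70681, -0.567506, 0.2601)–(1.23459, -1.54814, 0.2601)  len=1.0884
  (v26,v1,v2) [-+-] → (1.70681, -0.567506, 0.2601)–(1.9801, 0, 0.2601)  len=0.6299

Chained into 2 loop(s):
  loop 1: 14 segments, perimeter = 14.3349
  loop 2: 14 segments, perimeter = 12.0280
Total perimeter = 26.363


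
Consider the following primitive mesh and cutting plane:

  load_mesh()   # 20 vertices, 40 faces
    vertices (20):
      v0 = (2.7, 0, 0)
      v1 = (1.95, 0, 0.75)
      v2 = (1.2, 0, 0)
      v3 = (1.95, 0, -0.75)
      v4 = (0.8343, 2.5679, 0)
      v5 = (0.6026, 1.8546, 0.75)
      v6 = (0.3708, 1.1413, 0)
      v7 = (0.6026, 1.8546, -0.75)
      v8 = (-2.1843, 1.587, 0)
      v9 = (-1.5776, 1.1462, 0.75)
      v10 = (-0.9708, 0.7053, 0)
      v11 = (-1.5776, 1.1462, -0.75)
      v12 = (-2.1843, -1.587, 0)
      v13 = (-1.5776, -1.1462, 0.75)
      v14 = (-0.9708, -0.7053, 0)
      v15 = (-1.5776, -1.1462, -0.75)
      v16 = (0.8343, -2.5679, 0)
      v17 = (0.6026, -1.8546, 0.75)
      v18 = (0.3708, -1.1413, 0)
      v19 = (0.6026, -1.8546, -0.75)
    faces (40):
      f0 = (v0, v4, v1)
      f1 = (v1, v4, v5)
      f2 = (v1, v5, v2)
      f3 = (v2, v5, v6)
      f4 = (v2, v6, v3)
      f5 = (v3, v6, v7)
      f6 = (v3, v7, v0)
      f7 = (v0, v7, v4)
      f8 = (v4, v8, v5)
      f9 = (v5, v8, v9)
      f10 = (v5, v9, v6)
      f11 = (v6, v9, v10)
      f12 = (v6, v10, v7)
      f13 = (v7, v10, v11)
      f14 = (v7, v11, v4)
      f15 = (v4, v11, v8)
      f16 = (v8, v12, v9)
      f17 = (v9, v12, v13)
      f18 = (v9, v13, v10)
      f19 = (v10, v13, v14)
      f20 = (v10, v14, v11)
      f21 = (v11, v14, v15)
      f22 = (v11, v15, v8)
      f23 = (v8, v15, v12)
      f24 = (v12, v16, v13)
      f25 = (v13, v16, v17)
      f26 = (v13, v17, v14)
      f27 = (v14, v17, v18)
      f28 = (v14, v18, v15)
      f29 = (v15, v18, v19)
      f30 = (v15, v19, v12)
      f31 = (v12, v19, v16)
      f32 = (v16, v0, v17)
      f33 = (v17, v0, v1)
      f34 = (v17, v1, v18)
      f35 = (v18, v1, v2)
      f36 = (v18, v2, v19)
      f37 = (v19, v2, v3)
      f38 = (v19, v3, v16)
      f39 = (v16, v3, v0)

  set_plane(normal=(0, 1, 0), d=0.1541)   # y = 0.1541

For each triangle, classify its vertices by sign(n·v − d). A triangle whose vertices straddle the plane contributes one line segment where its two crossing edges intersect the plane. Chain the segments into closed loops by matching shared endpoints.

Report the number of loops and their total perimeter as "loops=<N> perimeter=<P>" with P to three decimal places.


Straddling triangles (16 of 40):
  (v0,v4,v1) [-+-] → (2.58804, 0.1541, 0)–(1.88305, 0.1541, 0.704992)  len=0.9970
  (v1,v4,v5) [-++] → (1.88305, 0.1541, 0.704992)–(1.83804, 0.1541, 0.75)  len=0.0636
  (v1,v5,v2) [-+-] → (1.83804, 0.1541, 0.75)–(1.15036, 0.1541, 0.062318)  len=0.9725
  (v2,v5,v6) [-++] → (1.15036, 0.1541, 0.062318)–(1.08804, 0.1541, 0)  len=0.0881
  (v2,v6,v3) [-+-] → (1.08804, 0.1541, 0)–(1.73677, 0.1541, -0.648734)  len=0.9174
  (v3,v6,v7) [-++] → (1.73677, 0.1541, -0.648734)–(1.83804, 0.1541, -0.75)  len=0.1432
  (v3,v7,v0) [-+-] → (1.83804, 0.1541, -0.75)–(2.52573, 0.1541, -0.062318)  len=0.9725
  (v0,v7,v4) [-++] → (2.52573, 0.1541, -0.062318)–(2.58804, 0.1541, 0)  len=0.0881
  (v8,v12,v9) [+-+] → (-2.1843, 0.1541, 0)–(-1.79782, 0.1541, 0.477764)  len=0.6145
  (v9,v12,v13) [+--] → (-1.79782, 0.1541, 0.477764)–(-1.5776, 0.1541, 0.75)  len=0.3502
  (v9,v13,v10) [+-+] → (-1.5776, 0.1541, 0.75)–(-1.15145, 0.1541, 0.223278)  len=0.6775
  (v10,v13,v14) [+--] → (-1.15145, 0.1541, 0.223278)–(-0.9708, 0.1541, 0)  len=0.2872
  (v10,v14,v11) [+-+] → (-0.9708, 0.1541, 0)–(-1.25245, 0.1541, -0.348123)  len=0.4478
  (v11,v14,v15) [+--] → (-1.25245, 0.1541, -0.348123)–(-1.5776, 0.1541, -0.75)  len=0.5169
  (v11,v15,v8) [+-+] → (-1.5776, 0.1541, -0.75)–(-1.86623, 0.1541, -0.393193)  len=0.4589
  (v8,v15,v12) [+--] → (-1.86623, 0.1541, -0.393193)–(-2.1843, 0.1541, 0)  len=0.5057

Chained into 2 loop(s):
  loop 1: 8 segments, perimeter = 4.2426
  loop 2: 8 segments, perimeter = 3.8588
Total perimeter = 8.101

loops=2 perimeter=8.101


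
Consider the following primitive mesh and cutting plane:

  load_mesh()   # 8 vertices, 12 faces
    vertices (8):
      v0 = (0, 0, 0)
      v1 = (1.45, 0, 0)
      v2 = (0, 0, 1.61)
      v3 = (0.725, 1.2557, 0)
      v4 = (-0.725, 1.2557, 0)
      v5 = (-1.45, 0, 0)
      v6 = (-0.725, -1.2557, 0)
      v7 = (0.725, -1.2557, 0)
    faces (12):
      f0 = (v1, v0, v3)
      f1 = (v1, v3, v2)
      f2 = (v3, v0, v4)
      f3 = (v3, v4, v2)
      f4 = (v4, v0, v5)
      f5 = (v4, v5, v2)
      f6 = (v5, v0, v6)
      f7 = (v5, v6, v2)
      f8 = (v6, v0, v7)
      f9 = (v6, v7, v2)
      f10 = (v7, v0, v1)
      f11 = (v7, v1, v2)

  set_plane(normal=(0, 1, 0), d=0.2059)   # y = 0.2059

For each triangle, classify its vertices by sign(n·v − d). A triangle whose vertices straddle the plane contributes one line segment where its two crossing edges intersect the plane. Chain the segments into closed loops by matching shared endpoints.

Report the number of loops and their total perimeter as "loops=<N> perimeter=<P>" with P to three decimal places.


Straddling triangles (6 of 12):
  (v1,v0,v3) [--+] → (0.11888, 0.2059, 0)–(1.33112, 0.2059, 0)  len=1.2122
  (v1,v3,v2) [-+-] → (1.33112, 0.2059, 0)–(0.11888, 0.2059, 1.346)  len=1.8114
  (v3,v0,v4) [+-+] → (0.11888, 0.2059, 0)–(-0.11888, 0.2059, 0)  len=0.2378
  (v3,v4,v2) [++-] → (-0.11888, 0.2059, 1.346)–(0.11888, 0.2059, 1.346)  len=0.2378
  (v4,v0,v5) [+--] → (-0.11888, 0.2059, 0)–(-1.33112, 0.2059, 0)  len=1.2122
  (v4,v5,v2) [+--] → (-1.33112, 0.2059, 0)–(-0.11888, 0.2059, 1.346)  len=1.8114

Chained into 1 loop(s):
  loop 1: 6 segments, perimeter = 6.5228
Total perimeter = 6.523

loops=1 perimeter=6.523


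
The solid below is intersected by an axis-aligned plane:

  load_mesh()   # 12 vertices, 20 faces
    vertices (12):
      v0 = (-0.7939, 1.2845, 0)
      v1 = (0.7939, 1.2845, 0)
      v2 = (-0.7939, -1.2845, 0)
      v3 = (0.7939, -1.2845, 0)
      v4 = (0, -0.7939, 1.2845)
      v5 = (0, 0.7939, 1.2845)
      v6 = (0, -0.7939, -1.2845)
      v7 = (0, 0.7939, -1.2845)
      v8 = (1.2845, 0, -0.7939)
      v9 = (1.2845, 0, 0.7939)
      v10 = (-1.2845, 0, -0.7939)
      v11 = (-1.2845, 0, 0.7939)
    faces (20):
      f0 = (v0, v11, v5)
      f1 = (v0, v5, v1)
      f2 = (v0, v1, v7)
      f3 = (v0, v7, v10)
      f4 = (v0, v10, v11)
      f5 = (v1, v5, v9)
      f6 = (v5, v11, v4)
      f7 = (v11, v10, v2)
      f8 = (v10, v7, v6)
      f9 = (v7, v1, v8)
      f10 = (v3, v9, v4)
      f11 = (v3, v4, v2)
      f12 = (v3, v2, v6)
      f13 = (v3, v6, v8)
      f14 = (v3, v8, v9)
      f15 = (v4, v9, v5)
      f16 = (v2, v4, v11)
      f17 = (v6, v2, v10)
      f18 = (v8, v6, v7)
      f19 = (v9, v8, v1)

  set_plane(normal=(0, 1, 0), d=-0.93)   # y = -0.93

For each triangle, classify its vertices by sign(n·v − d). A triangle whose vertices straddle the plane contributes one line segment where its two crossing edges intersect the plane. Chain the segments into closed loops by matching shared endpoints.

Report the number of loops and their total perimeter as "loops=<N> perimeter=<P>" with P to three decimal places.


Straddling triangles (8 of 20):
  (v11,v10,v2) [++-] → (-0.929297, -0.93, -0.219103)–(-0.929297, -0.93, 0.219103)  len=0.4382
  (v3,v9,v4) [-++] → (0.929297, -0.93, 0.219103)–(0.22024, -0.93, 0.92816)  len=1.0028
  (v3,v4,v2) [-+-] → (0.22024, -0.93, 0.92816)–(-0.22024, -0.93, 0.92816)  len=0.4405
  (v3,v2,v6) [--+] → (-0.22024, -0.93, -0.92816)–(0.22024, -0.93, -0.92816)  len=0.4405
  (v3,v6,v8) [-++] → (0.22024, -0.93, -0.92816)–(0.929297, -0.93, -0.219103)  len=1.0028
  (v3,v8,v9) [-++] → (0.929297, -0.93, -0.219103)–(0.929297, -0.93, 0.219103)  len=0.4382
  (v2,v4,v11) [-++] → (-0.22024, -0.93, 0.92816)–(-0.929297, -0.93, 0.219103)  len=1.0028
  (v6,v2,v10) [+-+] → (-0.22024, -0.93, -0.92816)–(-0.929297, -0.93, -0.219103)  len=1.0028

Chained into 1 loop(s):
  loop 1: 8 segments, perimeter = 5.7684
Total perimeter = 5.768

loops=1 perimeter=5.768


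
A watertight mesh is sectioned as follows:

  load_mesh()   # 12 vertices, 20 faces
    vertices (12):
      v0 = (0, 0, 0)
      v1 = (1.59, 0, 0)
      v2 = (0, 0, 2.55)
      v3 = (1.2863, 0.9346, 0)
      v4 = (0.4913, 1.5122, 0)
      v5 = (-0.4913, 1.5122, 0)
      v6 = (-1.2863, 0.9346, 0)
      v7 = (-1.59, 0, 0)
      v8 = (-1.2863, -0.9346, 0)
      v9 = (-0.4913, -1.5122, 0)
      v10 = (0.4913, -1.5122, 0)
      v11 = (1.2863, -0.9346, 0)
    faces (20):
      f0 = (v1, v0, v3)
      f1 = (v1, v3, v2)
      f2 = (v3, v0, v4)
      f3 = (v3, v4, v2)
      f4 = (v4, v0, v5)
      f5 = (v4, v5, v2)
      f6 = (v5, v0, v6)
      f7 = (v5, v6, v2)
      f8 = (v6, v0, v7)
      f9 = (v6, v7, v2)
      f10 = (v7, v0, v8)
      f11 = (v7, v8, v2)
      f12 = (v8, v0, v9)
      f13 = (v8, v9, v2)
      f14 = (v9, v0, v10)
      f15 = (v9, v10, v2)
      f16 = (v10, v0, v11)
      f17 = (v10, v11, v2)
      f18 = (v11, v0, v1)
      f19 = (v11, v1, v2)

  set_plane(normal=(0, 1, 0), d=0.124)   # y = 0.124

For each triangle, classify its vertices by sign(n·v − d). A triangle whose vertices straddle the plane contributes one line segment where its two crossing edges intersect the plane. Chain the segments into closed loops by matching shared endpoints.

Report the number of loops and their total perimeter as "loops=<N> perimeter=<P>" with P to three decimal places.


loops=1 perimeter=8.760

Straddling triangles (10 of 20):
  (v1,v0,v3) [--+] → (0.170663, 0.124, 0)–(1.54971, 0.124, 0)  len=1.3790
  (v1,v3,v2) [-+-] → (1.54971, 0.124, 0)–(0.170663, 0.124, 2.21167)  len=2.6064
  (v3,v0,v4) [+-+] → (0.170663, 0.124, 0)–(0.0402865, 0.124, 0)  len=0.1304
  (v3,v4,v2) [++-] → (0.0402865, 0.124, 2.3409)–(0.170663, 0.124, 2.21167)  len=0.1836
  (v4,v0,v5) [+-+] → (0.0402865, 0.124, 0)–(-0.0402865, 0.124, 0)  len=0.0806
  (v4,v5,v2) [++-] → (-0.0402865, 0.124, 2.3409)–(0.0402865, 0.124, 2.3409)  len=0.0806
  (v5,v0,v6) [+-+] → (-0.0402865, 0.124, 0)–(-0.170663, 0.124, 0)  len=0.1304
  (v5,v6,v2) [++-] → (-0.170663, 0.124, 2.21167)–(-0.0402865, 0.124, 2.3409)  len=0.1836
  (v6,v0,v7) [+--] → (-0.170663, 0.124, 0)–(-1.54971, 0.124, 0)  len=1.3790
  (v6,v7,v2) [+--] → (-1.54971, 0.124, 0)–(-0.170663, 0.124, 2.21167)  len=2.6064

Chained into 1 loop(s):
  loop 1: 10 segments, perimeter = 8.7599
Total perimeter = 8.760


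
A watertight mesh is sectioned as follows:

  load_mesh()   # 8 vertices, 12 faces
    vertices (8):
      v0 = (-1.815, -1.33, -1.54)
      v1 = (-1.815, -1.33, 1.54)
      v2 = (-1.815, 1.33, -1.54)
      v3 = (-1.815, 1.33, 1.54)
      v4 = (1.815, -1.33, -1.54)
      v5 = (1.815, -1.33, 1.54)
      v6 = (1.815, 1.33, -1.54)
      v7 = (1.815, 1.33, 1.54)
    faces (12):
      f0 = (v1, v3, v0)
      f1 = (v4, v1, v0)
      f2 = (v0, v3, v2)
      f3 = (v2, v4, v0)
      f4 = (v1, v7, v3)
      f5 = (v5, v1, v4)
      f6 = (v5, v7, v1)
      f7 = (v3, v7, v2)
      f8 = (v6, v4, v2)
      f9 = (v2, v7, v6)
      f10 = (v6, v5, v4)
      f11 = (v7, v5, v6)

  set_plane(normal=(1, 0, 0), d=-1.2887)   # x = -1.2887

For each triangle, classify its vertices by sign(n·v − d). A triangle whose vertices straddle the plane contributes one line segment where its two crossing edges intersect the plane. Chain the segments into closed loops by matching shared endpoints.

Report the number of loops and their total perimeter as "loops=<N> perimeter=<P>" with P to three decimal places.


Straddling triangles (8 of 12):
  (v4,v1,v0) [+--] → (-1.2887, -1.33, 1.09344)–(-1.2887, -1.33, -1.54)  len=2.6334
  (v2,v4,v0) [-+-] → (-1.2887, 0.944337, -1.54)–(-1.2887, -1.33, -1.54)  len=2.2743
  (v1,v7,v3) [-+-] → (-1.2887, -0.944337, 1.54)–(-1.2887, 1.33, 1.54)  len=2.2743
  (v5,v1,v4) [+-+] → (-1.2887, -1.33, 1.54)–(-1.2887, -1.33, 1.09344)  len=0.4466
  (v5,v7,v1) [++-] → (-1.2887, -0.944337, 1.54)–(-1.2887, -1.33, 1.54)  len=0.3857
  (v3,v7,v2) [-+-] → (-1.2887, 1.33, 1.54)–(-1.2887, 1.33, -1.09344)  len=2.6334
  (v6,v4,v2) [++-] → (-1.2887, 0.944337, -1.54)–(-1.2887, 1.33, -1.54)  len=0.3857
  (v2,v7,v6) [-++] → (-1.2887, 1.33, -1.09344)–(-1.2887, 1.33, -1.54)  len=0.4466

Chained into 1 loop(s):
  loop 1: 8 segments, perimeter = 11.4800
Total perimeter = 11.480

loops=1 perimeter=11.480


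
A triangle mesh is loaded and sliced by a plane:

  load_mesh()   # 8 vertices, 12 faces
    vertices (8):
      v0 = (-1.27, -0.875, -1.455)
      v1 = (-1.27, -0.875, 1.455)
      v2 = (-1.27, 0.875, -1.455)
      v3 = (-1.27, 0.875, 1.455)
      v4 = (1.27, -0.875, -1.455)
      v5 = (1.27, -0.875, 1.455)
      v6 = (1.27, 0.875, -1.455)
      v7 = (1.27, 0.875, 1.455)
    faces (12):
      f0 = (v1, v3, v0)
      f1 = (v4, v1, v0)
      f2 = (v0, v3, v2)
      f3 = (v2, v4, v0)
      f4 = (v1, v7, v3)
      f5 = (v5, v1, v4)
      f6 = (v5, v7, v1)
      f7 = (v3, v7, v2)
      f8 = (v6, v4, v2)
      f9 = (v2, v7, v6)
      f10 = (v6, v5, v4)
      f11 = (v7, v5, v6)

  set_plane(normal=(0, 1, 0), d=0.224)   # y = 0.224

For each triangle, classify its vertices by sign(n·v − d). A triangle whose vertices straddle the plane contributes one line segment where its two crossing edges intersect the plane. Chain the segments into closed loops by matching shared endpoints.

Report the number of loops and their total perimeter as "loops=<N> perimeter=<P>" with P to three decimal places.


loops=1 perimeter=10.900

Straddling triangles (8 of 12):
  (v1,v3,v0) [-+-] → (-1.27, 0.224, 1.455)–(-1.27, 0.224, 0.37248)  len=1.0825
  (v0,v3,v2) [-++] → (-1.27, 0.224, 0.37248)–(-1.27, 0.224, -1.455)  len=1.8275
  (v2,v4,v0) [+--] → (-0.32512, 0.224, -1.455)–(-1.27, 0.224, -1.455)  len=0.9449
  (v1,v7,v3) [-++] → (0.32512, 0.224, 1.455)–(-1.27, 0.224, 1.455)  len=1.5951
  (v5,v7,v1) [-+-] → (1.27, 0.224, 1.455)–(0.32512, 0.224, 1.455)  len=0.9449
  (v6,v4,v2) [+-+] → (1.27, 0.224, -1.455)–(-0.32512, 0.224, -1.455)  len=1.5951
  (v6,v5,v4) [+--] → (1.27, 0.224, -0.37248)–(1.27, 0.224, -1.455)  len=1.0825
  (v7,v5,v6) [+-+] → (1.27, 0.224, 1.455)–(1.27, 0.224, -0.37248)  len=1.8275

Chained into 1 loop(s):
  loop 1: 8 segments, perimeter = 10.9000
Total perimeter = 10.900


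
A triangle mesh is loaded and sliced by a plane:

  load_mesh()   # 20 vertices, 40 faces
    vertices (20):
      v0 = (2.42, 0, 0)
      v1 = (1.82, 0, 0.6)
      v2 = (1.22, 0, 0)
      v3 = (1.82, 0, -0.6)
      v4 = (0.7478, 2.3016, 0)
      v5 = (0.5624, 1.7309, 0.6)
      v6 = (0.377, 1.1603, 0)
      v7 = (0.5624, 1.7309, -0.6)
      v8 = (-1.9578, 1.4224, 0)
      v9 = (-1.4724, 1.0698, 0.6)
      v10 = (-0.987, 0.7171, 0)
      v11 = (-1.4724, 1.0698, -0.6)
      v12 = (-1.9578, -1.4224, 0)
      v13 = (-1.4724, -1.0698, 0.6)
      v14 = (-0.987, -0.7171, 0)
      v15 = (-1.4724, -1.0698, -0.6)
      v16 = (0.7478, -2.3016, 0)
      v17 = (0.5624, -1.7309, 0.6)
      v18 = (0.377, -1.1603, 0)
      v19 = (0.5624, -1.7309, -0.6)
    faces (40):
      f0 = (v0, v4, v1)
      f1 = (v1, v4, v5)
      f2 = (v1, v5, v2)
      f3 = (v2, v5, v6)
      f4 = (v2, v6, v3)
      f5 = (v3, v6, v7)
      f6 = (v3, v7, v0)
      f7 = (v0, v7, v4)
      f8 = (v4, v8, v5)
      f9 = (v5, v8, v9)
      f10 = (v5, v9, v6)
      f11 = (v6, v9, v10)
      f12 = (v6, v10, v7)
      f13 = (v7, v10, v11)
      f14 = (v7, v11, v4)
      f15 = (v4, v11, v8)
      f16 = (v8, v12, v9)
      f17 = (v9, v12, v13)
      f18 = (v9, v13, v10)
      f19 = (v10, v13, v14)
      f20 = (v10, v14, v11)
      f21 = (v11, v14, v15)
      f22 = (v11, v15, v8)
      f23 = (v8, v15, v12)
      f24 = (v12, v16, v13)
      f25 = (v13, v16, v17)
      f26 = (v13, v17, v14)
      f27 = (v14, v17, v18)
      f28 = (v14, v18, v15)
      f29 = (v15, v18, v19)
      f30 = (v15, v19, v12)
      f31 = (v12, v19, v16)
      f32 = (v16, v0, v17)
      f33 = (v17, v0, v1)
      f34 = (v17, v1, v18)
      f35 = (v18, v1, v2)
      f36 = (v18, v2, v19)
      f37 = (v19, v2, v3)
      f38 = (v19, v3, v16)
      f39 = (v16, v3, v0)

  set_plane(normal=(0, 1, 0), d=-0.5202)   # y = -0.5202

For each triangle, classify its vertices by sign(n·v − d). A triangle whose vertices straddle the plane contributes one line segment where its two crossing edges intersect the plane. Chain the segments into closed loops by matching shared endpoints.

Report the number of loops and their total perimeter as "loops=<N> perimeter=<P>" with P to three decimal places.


Straddling triangles (16 of 40):
  (v8,v12,v9) [+-+] → (-1.9578, -0.5202, 0)–(-1.78208, -0.5202, 0.217206)  len=0.2794
  (v9,v12,v13) [+--] → (-1.78208, -0.5202, 0.217206)–(-1.4724, -0.5202, 0.6)  len=0.4924
  (v9,v13,v10) [+-+] → (-1.4724, -0.5202, 0.6)–(-1.3231, -0.5202, 0.415457)  len=0.2374
  (v10,v13,v14) [+--] → (-1.3231, -0.5202, 0.415457)–(-0.987, -0.5202, 0)  len=0.5344
  (v10,v14,v11) [+-+] → (-0.987, -0.5202, 0)–(-1.04049, -0.5202, -0.0661145)  len=0.0850
  (v11,v14,v15) [+--] → (-1.04049, -0.5202, -0.0661145)–(-1.4724, -0.5202, -0.6)  len=0.6867
  (v11,v15,v8) [+-+] → (-1.4724, -0.5202, -0.6)–(-1.57944, -0.5202, -0.467683)  len=0.1702
  (v8,v15,v12) [+--] → (-1.57944, -0.5202, -0.467683)–(-1.9578, -0.5202, 0)  len=0.6016
  (v16,v0,v17) [-+-] → (2.04205, -0.5202, 0)–(1.86172, -0.5202, 0.180322)  len=0.2550
  (v17,v0,v1) [-++] → (1.86172, -0.5202, 0.180322)–(1.44204, -0.5202, 0.6)  len=0.5935
  (v17,v1,v18) [-+-] → (1.44204, -0.5202, 0.6)–(1.17306, -0.5202, 0.331001)  len=0.3804
  (v18,v1,v2) [-++] → (1.17306, -0.5202, 0.331001)–(0.842056, -0.5202, 0)  len=0.4681
  (v18,v2,v19) [-+-] → (0.842056, -0.5202, 0)–(1.02237, -0.5202, -0.180322)  len=0.2550
  (v19,v2,v3) [-++] → (1.02237, -0.5202, -0.180322)–(1.44204, -0.5202, -0.6)  len=0.5935
  (v19,v3,v16) [-+-] → (1.44204, -0.5202, -0.6)–(1.57766, -0.5202, -0.46439)  len=0.1918
  (v16,v3,v0) [-++] → (1.57766, -0.5202, -0.46439)–(2.04205, -0.5202, 0)  len=0.6567

Chained into 2 loop(s):
  loop 1: 8 segments, perimeter = 3.0870
  loop 2: 8 segments, perimeter = 3.3941
Total perimeter = 6.481

loops=2 perimeter=6.481


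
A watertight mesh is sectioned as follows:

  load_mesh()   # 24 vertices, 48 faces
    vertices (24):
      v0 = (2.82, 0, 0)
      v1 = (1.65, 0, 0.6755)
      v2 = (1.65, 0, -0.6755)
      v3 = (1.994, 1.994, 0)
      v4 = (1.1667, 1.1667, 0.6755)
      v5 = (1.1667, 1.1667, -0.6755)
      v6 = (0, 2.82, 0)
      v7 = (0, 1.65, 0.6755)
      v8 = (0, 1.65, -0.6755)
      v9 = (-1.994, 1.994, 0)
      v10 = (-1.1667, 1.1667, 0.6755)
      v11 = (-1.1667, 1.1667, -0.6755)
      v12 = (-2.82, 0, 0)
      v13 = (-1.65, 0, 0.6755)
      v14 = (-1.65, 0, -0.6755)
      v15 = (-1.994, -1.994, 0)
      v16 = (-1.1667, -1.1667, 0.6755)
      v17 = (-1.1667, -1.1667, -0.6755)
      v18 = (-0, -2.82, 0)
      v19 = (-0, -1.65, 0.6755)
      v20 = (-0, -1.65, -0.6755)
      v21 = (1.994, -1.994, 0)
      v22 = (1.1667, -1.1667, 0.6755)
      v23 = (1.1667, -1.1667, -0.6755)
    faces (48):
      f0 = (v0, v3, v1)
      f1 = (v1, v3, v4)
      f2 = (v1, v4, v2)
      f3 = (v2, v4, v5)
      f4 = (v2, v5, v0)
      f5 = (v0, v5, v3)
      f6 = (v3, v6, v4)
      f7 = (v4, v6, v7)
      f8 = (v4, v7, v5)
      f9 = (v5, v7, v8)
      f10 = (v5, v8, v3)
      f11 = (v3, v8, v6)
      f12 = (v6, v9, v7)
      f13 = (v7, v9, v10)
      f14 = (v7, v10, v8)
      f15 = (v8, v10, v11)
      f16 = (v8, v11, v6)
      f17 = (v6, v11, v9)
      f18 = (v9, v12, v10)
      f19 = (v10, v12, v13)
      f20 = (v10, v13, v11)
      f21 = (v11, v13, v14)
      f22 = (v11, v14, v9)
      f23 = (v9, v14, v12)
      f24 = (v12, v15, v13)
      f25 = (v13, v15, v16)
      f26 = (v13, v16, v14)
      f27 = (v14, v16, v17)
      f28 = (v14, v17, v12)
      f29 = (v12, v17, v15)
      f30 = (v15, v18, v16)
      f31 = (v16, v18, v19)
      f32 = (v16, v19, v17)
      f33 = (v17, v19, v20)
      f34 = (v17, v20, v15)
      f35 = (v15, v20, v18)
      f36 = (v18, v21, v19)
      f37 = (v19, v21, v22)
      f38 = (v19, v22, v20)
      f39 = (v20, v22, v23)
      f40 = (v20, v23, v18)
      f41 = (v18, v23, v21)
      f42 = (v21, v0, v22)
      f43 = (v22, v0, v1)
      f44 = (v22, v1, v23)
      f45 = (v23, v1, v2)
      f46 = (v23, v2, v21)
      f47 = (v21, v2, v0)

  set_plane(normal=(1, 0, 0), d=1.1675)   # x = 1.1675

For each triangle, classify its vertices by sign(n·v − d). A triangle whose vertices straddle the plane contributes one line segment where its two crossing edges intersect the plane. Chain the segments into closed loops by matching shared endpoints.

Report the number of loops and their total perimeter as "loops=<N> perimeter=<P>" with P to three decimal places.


loops=2 perimeter=8.112

Straddling triangles (16 of 48):
  (v1,v3,v4) [++-] → (1.1675, 1.1675, 0.674847)–(1.1675, 1.16477, 0.6755)  len=0.0028
  (v1,v4,v2) [+-+] → (1.1675, 1.16477, 0.6755)–(1.1675, 1.16477, 0.673264)  len=0.0022
  (v2,v4,v5) [+--] → (1.1675, 1.16477, 0.673264)–(1.1675, 1.16477, -0.6755)  len=1.3488
  (v2,v5,v0) [+-+] → (1.1675, 1.16477, -0.6755)–(1.1675, 1.16614, -0.675173)  len=0.0014
  (v0,v5,v3) [+-+] → (1.1675, 1.16614, -0.675173)–(1.1675, 1.1675, -0.674847)  len=0.0014
  (v3,v6,v4) [+--] → (1.1675, 2.33637, 0)–(1.1675, 1.1675, 0.674847)  len=1.3497
  (v5,v8,v3) [--+] → (1.1675, 1.85141, -0.27999)–(1.1675, 1.1675, -0.674847)  len=0.7897
  (v3,v8,v6) [+--] → (1.1675, 1.85141, -0.27999)–(1.1675, 2.33637, 0)  len=0.5600
  (v18,v21,v19) [-+-] → (1.1675, -2.33637, 0)–(1.1675, -1.85141, 0.27999)  len=0.5600
  (v19,v21,v22) [-+-] → (1.1675, -1.85141, 0.27999)–(1.1675, -1.1675, 0.674847)  len=0.7897
  (v18,v23,v21) [--+] → (1.1675, -1.1675, -0.674847)–(1.1675, -2.33637, 0)  len=1.3497
  (v21,v0,v22) [++-] → (1.1675, -1.16614, 0.675173)–(1.1675, -1.1675, 0.674847)  len=0.0014
  (v22,v0,v1) [-++] → (1.1675, -1.16614, 0.675173)–(1.1675, -1.16477, 0.6755)  len=0.0014
  (v22,v1,v23) [-+-] → (1.1675, -1.16477, 0.6755)–(1.1675, -1.16477, -0.673264)  len=1.3488
  (v23,v1,v2) [-++] → (1.1675, -1.16477, -0.673264)–(1.1675, -1.16477, -0.6755)  len=0.0022
  (v23,v2,v21) [-++] → (1.1675, -1.16477, -0.6755)–(1.1675, -1.1675, -0.674847)  len=0.0028

Chained into 2 loop(s):
  loop 1: 8 segments, perimeter = 4.0560
  loop 2: 8 segments, perimeter = 4.0560
Total perimeter = 8.112


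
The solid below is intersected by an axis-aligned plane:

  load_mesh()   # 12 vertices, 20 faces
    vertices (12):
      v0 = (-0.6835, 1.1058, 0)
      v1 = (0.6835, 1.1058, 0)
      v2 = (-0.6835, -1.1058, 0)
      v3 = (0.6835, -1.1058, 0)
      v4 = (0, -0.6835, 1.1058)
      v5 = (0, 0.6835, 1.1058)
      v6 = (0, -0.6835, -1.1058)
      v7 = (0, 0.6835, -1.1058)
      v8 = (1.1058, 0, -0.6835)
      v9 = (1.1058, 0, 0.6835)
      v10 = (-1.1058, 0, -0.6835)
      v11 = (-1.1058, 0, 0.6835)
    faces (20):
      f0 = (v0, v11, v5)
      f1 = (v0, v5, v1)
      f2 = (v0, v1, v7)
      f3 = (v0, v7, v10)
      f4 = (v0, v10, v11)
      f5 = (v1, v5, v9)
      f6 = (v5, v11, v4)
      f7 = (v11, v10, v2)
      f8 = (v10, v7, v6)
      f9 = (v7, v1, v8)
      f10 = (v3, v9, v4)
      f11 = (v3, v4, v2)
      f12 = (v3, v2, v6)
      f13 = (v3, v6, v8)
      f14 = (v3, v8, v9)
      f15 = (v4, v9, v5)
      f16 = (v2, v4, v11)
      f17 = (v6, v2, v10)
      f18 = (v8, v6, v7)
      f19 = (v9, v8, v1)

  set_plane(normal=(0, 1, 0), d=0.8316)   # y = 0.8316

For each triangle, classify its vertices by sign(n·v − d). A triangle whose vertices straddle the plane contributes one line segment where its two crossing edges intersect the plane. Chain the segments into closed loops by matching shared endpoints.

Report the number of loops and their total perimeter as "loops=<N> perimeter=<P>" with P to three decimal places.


loops=1 perimeter=4.740

Straddling triangles (8 of 20):
  (v0,v11,v5) [+--] → (-0.788216, 0.8316, 0.169484)–(-0.239702, 0.8316, 0.717998)  len=0.7757
  (v0,v5,v1) [+-+] → (-0.239702, 0.8316, 0.717998)–(0.239702, 0.8316, 0.717998)  len=0.4794
  (v0,v1,v7) [++-] → (0.239702, 0.8316, -0.717998)–(-0.239702, 0.8316, -0.717998)  len=0.4794
  (v0,v7,v10) [+--] → (-0.239702, 0.8316, -0.717998)–(-0.788216, 0.8316, -0.169484)  len=0.7757
  (v0,v10,v11) [+--] → (-0.788216, 0.8316, -0.169484)–(-0.788216, 0.8316, 0.169484)  len=0.3390
  (v1,v5,v9) [+--] → (0.239702, 0.8316, 0.717998)–(0.788216, 0.8316, 0.169484)  len=0.7757
  (v7,v1,v8) [-+-] → (0.239702, 0.8316, -0.717998)–(0.788216, 0.8316, -0.169484)  len=0.7757
  (v9,v8,v1) [--+] → (0.788216, 0.8316, -0.169484)–(0.788216, 0.8316, 0.169484)  len=0.3390

Chained into 1 loop(s):
  loop 1: 8 segments, perimeter = 4.7396
Total perimeter = 4.740


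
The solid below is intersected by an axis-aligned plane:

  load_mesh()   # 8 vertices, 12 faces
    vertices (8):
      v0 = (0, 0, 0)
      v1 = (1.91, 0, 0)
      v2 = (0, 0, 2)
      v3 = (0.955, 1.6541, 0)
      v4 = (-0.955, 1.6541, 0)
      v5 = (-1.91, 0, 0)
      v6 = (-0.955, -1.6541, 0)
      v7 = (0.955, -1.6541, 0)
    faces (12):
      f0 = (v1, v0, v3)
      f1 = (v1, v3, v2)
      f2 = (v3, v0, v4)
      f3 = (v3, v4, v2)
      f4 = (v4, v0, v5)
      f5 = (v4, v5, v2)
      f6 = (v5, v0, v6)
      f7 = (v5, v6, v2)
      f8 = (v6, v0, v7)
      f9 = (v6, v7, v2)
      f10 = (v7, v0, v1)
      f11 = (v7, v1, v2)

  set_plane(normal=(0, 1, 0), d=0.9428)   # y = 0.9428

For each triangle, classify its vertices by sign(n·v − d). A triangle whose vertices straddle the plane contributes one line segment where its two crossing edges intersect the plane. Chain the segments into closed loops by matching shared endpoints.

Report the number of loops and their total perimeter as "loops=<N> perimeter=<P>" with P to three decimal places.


Straddling triangles (6 of 12):
  (v1,v0,v3) [--+] → (0.544329, 0.9428, 0)–(1.36567, 0.9428, 0)  len=0.8213
  (v1,v3,v2) [-+-] → (1.36567, 0.9428, 0)–(0.544329, 0.9428, 0.860045)  len=1.1892
  (v3,v0,v4) [+-+] → (0.544329, 0.9428, 0)–(-0.544329, 0.9428, 0)  len=1.0887
  (v3,v4,v2) [++-] → (-0.544329, 0.9428, 0.860045)–(0.544329, 0.9428, 0.860045)  len=1.0887
  (v4,v0,v5) [+--] → (-0.544329, 0.9428, 0)–(-1.36567, 0.9428, 0)  len=0.8213
  (v4,v5,v2) [+--] → (-1.36567, 0.9428, 0)–(-0.544329, 0.9428, 0.860045)  len=1.1892

Chained into 1 loop(s):
  loop 1: 6 segments, perimeter = 6.1985
Total perimeter = 6.198

loops=1 perimeter=6.198


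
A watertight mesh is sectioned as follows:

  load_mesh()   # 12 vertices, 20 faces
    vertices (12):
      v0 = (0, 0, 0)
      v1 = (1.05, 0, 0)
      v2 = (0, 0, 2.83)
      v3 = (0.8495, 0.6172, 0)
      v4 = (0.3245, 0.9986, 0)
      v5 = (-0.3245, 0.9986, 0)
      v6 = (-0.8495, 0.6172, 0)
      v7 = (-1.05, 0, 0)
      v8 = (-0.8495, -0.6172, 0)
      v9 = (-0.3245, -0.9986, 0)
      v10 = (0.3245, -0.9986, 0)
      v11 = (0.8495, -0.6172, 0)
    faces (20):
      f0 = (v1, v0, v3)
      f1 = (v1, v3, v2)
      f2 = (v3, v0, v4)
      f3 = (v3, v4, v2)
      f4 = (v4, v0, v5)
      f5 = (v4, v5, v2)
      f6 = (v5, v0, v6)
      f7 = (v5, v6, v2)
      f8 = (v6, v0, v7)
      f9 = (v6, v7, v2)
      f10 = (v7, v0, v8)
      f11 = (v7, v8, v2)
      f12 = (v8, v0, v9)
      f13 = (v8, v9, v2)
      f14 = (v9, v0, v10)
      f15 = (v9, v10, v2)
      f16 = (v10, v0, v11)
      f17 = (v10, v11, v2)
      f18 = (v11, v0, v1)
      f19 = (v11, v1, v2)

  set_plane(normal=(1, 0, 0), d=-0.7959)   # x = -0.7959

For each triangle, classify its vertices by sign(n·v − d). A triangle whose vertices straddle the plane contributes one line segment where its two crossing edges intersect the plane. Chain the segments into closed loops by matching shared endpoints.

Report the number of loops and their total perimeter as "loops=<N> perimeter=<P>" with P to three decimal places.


loops=1 perimeter=3.239

Straddling triangles (8 of 20):
  (v5,v0,v6) [++-] → (-0.7959, 0.578257, 0)–(-0.7959, 0.656139, 0)  len=0.0779
  (v5,v6,v2) [+-+] → (-0.7959, 0.656139, 0)–(-0.7959, 0.578257, 0.178562)  len=0.1948
  (v6,v0,v7) [-+-] → (-0.7959, 0.578257, 0)–(-0.7959, 0, 0)  len=0.5783
  (v6,v7,v2) [--+] → (-0.7959, 0, 0.68486)–(-0.7959, 0.578257, 0.178562)  len=0.7686
  (v7,v0,v8) [-+-] → (-0.7959, 0, 0)–(-0.7959, -0.578257, 0)  len=0.5783
  (v7,v8,v2) [--+] → (-0.7959, -0.578257, 0.178562)–(-0.7959, 0, 0.68486)  len=0.7686
  (v8,v0,v9) [-++] → (-0.7959, -0.578257, 0)–(-0.7959, -0.656139, 0)  len=0.0779
  (v8,v9,v2) [-++] → (-0.7959, -0.656139, 0)–(-0.7959, -0.578257, 0.178562)  len=0.1948

Chained into 1 loop(s):
  loop 1: 8 segments, perimeter = 3.2391
Total perimeter = 3.239


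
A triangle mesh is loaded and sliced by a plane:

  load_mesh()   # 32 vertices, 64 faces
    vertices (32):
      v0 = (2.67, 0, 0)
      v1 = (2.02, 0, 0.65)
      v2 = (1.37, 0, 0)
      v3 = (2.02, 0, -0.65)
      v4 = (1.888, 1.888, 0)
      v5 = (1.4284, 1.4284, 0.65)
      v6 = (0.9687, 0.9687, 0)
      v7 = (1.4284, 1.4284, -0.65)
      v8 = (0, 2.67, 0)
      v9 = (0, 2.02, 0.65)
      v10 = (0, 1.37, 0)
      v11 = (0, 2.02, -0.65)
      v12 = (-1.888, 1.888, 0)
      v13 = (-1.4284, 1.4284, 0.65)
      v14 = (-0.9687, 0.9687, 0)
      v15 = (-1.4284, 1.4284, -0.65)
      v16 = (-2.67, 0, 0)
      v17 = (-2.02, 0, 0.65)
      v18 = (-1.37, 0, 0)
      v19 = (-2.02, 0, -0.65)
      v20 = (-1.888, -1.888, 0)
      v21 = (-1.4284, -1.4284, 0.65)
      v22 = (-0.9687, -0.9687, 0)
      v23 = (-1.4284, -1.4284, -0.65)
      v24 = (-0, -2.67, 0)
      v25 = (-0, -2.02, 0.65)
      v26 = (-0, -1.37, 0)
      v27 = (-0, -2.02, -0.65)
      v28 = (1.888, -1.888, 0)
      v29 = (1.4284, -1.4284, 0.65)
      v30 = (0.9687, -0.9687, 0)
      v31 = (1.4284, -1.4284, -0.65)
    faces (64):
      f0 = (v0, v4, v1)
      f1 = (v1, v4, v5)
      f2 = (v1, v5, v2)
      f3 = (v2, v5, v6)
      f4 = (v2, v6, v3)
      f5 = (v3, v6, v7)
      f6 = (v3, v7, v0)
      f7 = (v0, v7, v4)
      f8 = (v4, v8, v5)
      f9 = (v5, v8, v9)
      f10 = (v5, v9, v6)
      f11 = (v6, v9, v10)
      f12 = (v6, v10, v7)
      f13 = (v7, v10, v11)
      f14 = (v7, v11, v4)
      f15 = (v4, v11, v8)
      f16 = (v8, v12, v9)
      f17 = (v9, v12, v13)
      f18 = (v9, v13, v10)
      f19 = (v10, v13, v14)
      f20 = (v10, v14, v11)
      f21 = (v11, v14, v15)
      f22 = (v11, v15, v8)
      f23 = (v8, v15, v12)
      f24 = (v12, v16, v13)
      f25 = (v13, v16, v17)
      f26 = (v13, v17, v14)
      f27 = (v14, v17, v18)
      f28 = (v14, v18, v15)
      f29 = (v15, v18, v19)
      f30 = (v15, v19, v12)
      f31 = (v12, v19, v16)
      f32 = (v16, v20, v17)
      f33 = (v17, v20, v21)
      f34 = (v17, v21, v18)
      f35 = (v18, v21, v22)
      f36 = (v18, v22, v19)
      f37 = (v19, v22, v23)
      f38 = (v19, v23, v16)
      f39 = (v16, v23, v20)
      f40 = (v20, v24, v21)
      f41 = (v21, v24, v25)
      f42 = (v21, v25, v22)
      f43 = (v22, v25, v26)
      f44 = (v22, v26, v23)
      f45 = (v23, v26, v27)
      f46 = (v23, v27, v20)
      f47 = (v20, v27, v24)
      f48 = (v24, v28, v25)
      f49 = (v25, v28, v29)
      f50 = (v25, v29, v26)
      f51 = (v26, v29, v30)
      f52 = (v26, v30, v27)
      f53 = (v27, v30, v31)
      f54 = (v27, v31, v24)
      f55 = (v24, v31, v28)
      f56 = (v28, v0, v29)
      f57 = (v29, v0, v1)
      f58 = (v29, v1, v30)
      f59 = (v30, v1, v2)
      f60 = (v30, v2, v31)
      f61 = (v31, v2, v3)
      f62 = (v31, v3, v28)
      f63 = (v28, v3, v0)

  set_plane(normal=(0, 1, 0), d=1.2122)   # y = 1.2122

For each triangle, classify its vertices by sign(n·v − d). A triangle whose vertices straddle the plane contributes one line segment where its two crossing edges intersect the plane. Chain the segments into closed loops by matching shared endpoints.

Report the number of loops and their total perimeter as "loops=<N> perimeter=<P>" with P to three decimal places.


loops=2 perimeter=9.005

Straddling triangles (20 of 64):
  (v0,v4,v1) [-+-] → (2.16791, 1.2122, 0)–(1.93525, 1.2122, 0.232664)  len=0.3290
  (v1,v4,v5) [-++] → (1.93525, 1.2122, 0.232664)–(1.51794, 1.2122, 0.65)  len=0.5902
  (v1,v5,v2) [-+-] → (1.51794, 1.2122, 0.65)–(1.41956, 1.2122, 0.551617)  len=0.1391
  (v2,v5,v6) [-+-] → (1.41956, 1.2122, 0.551617)–(1.2122, 1.2122, 0.344301)  len=0.2932
  (v3,v6,v7) [--+] → (1.2122, 1.2122, -0.344301)–(1.51794, 1.2122, -0.65)  len=0.4324
  (v3,v7,v0) [-+-] → (1.51794, 1.2122, -0.65)–(1.61633, 1.2122, -0.551617)  len=0.1391
  (v0,v7,v4) [-++] → (1.61633, 1.2122, -0.551617)–(2.16791, 1.2122, 0)  len=0.7801
  (v5,v9,v6) [++-] → (0.744332, 1.2122, 0.150552)–(1.2122, 1.2122, 0.344301)  len=0.5064
  (v6,v9,v10) [-++] → (0.744332, 1.2122, 0.150552)–(0.380914, 1.2122, 0)  len=0.3934
  (v6,v10,v7) [-++] → (0.380914, 1.2122, 0)–(1.2122, 1.2122, -0.344301)  len=0.8998
  (v10,v13,v14) [++-] → (-1.2122, 1.2122, 0.344301)–(-0.380914, 1.2122, 0)  len=0.8998
  (v10,v14,v11) [+-+] → (-0.380914, 1.2122, 0)–(-0.744332, 1.2122, -0.150552)  len=0.3934
  (v11,v14,v15) [+-+] → (-0.744332, 1.2122, -0.150552)–(-1.2122, 1.2122, -0.344301)  len=0.5064
  (v12,v16,v13) [+-+] → (-2.16791, 1.2122, 0)–(-1.61633, 1.2122, 0.551617)  len=0.7801
  (v13,v16,v17) [+--] → (-1.61633, 1.2122, 0.551617)–(-1.51794, 1.2122, 0.65)  len=0.1391
  (v13,v17,v14) [+--] → (-1.51794, 1.2122, 0.65)–(-1.2122, 1.2122, 0.344301)  len=0.4324
  (v14,v18,v15) [--+] → (-1.41956, 1.2122, -0.551617)–(-1.2122, 1.2122, -0.344301)  len=0.2932
  (v15,v18,v19) [+--] → (-1.41956, 1.2122, -0.551617)–(-1.51794, 1.2122, -0.65)  len=0.1391
  (v15,v19,v12) [+-+] → (-1.51794, 1.2122, -0.65)–(-1.93525, 1.2122, -0.232664)  len=0.5902
  (v12,v19,v16) [+--] → (-1.93525, 1.2122, -0.232664)–(-2.16791, 1.2122, 0)  len=0.3290

Chained into 2 loop(s):
  loop 1: 10 segments, perimeter = 4.5027
  loop 2: 10 segments, perimeter = 4.5027
Total perimeter = 9.005
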